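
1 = 1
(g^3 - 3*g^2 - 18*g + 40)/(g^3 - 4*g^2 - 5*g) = (g^2 + 2*g - 8)/(g*(g + 1))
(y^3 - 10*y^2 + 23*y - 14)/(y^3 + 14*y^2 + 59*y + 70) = (y^3 - 10*y^2 + 23*y - 14)/(y^3 + 14*y^2 + 59*y + 70)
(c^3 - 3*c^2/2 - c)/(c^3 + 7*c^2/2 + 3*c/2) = (c - 2)/(c + 3)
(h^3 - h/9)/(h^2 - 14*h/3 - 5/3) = h*(3*h - 1)/(3*(h - 5))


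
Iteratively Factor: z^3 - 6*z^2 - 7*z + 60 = (z - 4)*(z^2 - 2*z - 15) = (z - 5)*(z - 4)*(z + 3)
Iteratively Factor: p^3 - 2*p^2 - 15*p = (p)*(p^2 - 2*p - 15) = p*(p - 5)*(p + 3)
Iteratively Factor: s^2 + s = (s)*(s + 1)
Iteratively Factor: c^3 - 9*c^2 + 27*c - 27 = (c - 3)*(c^2 - 6*c + 9) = (c - 3)^2*(c - 3)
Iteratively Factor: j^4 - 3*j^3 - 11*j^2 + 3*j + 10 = (j + 2)*(j^3 - 5*j^2 - j + 5) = (j - 5)*(j + 2)*(j^2 - 1) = (j - 5)*(j - 1)*(j + 2)*(j + 1)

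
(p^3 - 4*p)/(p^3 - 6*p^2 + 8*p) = (p + 2)/(p - 4)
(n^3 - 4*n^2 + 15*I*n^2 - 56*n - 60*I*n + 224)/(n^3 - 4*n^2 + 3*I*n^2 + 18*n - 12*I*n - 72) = (n^2 + 15*I*n - 56)/(n^2 + 3*I*n + 18)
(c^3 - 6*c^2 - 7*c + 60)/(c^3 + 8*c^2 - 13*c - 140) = (c^2 - 2*c - 15)/(c^2 + 12*c + 35)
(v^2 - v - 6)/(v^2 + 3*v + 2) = (v - 3)/(v + 1)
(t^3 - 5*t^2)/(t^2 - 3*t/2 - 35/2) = 2*t^2/(2*t + 7)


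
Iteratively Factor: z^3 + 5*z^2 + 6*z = (z)*(z^2 + 5*z + 6) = z*(z + 3)*(z + 2)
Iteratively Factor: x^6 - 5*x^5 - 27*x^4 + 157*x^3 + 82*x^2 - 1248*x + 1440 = (x - 5)*(x^5 - 27*x^3 + 22*x^2 + 192*x - 288) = (x - 5)*(x - 3)*(x^4 + 3*x^3 - 18*x^2 - 32*x + 96) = (x - 5)*(x - 3)*(x + 4)*(x^3 - x^2 - 14*x + 24) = (x - 5)*(x - 3)^2*(x + 4)*(x^2 + 2*x - 8) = (x - 5)*(x - 3)^2*(x - 2)*(x + 4)*(x + 4)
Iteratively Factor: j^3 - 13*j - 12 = (j + 3)*(j^2 - 3*j - 4) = (j - 4)*(j + 3)*(j + 1)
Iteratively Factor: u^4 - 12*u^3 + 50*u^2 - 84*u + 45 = (u - 5)*(u^3 - 7*u^2 + 15*u - 9) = (u - 5)*(u - 3)*(u^2 - 4*u + 3) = (u - 5)*(u - 3)*(u - 1)*(u - 3)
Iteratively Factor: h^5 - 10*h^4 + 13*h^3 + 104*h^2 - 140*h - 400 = (h + 2)*(h^4 - 12*h^3 + 37*h^2 + 30*h - 200) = (h - 4)*(h + 2)*(h^3 - 8*h^2 + 5*h + 50) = (h - 5)*(h - 4)*(h + 2)*(h^2 - 3*h - 10) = (h - 5)*(h - 4)*(h + 2)^2*(h - 5)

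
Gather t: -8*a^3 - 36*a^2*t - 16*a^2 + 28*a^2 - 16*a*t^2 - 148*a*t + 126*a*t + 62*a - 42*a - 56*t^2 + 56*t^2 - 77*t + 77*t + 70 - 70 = -8*a^3 + 12*a^2 - 16*a*t^2 + 20*a + t*(-36*a^2 - 22*a)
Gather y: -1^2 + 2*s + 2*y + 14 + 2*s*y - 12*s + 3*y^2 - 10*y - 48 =-10*s + 3*y^2 + y*(2*s - 8) - 35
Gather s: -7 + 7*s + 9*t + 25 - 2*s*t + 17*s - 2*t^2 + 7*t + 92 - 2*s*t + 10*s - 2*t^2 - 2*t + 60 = s*(34 - 4*t) - 4*t^2 + 14*t + 170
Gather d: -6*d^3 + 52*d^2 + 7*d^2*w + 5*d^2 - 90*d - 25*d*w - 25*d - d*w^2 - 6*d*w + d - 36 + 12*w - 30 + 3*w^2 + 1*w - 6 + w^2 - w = -6*d^3 + d^2*(7*w + 57) + d*(-w^2 - 31*w - 114) + 4*w^2 + 12*w - 72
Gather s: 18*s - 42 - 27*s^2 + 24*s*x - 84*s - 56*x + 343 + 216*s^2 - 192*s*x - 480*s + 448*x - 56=189*s^2 + s*(-168*x - 546) + 392*x + 245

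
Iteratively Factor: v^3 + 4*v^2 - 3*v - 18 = (v + 3)*(v^2 + v - 6) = (v - 2)*(v + 3)*(v + 3)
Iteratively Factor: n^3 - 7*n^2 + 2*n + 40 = (n + 2)*(n^2 - 9*n + 20) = (n - 4)*(n + 2)*(n - 5)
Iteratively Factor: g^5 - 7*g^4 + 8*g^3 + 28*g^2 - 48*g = (g - 4)*(g^4 - 3*g^3 - 4*g^2 + 12*g) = (g - 4)*(g - 3)*(g^3 - 4*g) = g*(g - 4)*(g - 3)*(g^2 - 4) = g*(g - 4)*(g - 3)*(g + 2)*(g - 2)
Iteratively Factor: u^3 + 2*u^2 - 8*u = (u)*(u^2 + 2*u - 8) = u*(u - 2)*(u + 4)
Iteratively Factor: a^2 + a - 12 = (a + 4)*(a - 3)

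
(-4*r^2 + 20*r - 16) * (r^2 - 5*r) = -4*r^4 + 40*r^3 - 116*r^2 + 80*r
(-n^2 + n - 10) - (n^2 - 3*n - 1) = -2*n^2 + 4*n - 9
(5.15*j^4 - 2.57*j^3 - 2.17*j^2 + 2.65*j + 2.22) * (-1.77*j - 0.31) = -9.1155*j^5 + 2.9524*j^4 + 4.6376*j^3 - 4.0178*j^2 - 4.7509*j - 0.6882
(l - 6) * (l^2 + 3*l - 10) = l^3 - 3*l^2 - 28*l + 60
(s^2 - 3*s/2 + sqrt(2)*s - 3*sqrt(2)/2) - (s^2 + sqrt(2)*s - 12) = -3*s/2 - 3*sqrt(2)/2 + 12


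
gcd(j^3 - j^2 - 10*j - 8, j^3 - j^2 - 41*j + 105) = 1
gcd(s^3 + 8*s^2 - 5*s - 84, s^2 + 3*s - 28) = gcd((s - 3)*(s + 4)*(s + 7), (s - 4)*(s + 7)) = s + 7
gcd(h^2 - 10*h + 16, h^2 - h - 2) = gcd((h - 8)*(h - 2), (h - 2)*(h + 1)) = h - 2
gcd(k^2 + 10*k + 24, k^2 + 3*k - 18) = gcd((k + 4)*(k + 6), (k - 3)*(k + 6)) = k + 6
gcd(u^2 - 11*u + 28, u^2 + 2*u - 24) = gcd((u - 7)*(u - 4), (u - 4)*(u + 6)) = u - 4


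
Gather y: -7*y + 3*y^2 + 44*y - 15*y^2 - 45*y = -12*y^2 - 8*y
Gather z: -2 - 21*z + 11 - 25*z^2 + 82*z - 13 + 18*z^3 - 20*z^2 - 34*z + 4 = 18*z^3 - 45*z^2 + 27*z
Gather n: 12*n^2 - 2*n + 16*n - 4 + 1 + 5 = 12*n^2 + 14*n + 2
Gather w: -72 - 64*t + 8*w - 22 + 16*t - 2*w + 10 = -48*t + 6*w - 84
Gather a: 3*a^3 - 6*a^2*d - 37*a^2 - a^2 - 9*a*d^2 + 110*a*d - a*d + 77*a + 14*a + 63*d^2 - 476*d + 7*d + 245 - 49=3*a^3 + a^2*(-6*d - 38) + a*(-9*d^2 + 109*d + 91) + 63*d^2 - 469*d + 196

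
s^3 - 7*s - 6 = (s - 3)*(s + 1)*(s + 2)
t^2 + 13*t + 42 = (t + 6)*(t + 7)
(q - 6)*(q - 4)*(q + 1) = q^3 - 9*q^2 + 14*q + 24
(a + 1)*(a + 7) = a^2 + 8*a + 7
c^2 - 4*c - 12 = (c - 6)*(c + 2)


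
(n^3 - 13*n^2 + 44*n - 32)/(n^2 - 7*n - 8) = (n^2 - 5*n + 4)/(n + 1)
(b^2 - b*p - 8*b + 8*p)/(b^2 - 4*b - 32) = (b - p)/(b + 4)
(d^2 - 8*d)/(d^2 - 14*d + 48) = d/(d - 6)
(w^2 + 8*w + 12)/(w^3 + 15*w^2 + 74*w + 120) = (w + 2)/(w^2 + 9*w + 20)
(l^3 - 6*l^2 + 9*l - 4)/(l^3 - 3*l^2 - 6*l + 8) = (l - 1)/(l + 2)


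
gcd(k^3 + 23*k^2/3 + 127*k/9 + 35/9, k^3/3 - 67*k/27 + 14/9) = 1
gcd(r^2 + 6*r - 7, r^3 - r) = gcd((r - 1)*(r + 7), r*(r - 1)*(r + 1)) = r - 1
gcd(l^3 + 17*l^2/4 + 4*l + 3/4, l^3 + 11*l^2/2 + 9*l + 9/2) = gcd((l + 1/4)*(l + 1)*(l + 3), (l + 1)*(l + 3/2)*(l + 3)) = l^2 + 4*l + 3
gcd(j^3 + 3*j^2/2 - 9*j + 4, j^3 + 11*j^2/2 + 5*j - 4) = j^2 + 7*j/2 - 2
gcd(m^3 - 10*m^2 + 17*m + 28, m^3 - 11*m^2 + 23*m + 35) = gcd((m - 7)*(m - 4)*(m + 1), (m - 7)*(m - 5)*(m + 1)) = m^2 - 6*m - 7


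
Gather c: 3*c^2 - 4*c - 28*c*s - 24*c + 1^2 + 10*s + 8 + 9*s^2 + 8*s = 3*c^2 + c*(-28*s - 28) + 9*s^2 + 18*s + 9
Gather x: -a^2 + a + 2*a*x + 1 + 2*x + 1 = -a^2 + a + x*(2*a + 2) + 2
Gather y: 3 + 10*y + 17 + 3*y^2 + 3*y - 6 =3*y^2 + 13*y + 14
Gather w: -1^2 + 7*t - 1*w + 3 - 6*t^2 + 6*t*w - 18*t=-6*t^2 - 11*t + w*(6*t - 1) + 2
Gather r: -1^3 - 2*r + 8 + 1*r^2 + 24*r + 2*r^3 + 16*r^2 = 2*r^3 + 17*r^2 + 22*r + 7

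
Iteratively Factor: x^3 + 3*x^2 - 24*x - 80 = (x - 5)*(x^2 + 8*x + 16) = (x - 5)*(x + 4)*(x + 4)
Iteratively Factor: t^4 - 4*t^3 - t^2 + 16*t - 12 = (t - 2)*(t^3 - 2*t^2 - 5*t + 6) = (t - 2)*(t + 2)*(t^2 - 4*t + 3) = (t - 2)*(t - 1)*(t + 2)*(t - 3)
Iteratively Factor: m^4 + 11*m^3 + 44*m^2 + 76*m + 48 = (m + 4)*(m^3 + 7*m^2 + 16*m + 12) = (m + 2)*(m + 4)*(m^2 + 5*m + 6) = (m + 2)*(m + 3)*(m + 4)*(m + 2)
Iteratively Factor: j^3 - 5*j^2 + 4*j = (j - 4)*(j^2 - j) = j*(j - 4)*(j - 1)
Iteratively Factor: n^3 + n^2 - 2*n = (n + 2)*(n^2 - n) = (n - 1)*(n + 2)*(n)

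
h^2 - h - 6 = (h - 3)*(h + 2)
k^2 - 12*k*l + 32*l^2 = (k - 8*l)*(k - 4*l)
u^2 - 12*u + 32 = (u - 8)*(u - 4)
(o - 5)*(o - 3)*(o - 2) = o^3 - 10*o^2 + 31*o - 30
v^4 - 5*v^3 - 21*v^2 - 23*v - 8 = (v - 8)*(v + 1)^3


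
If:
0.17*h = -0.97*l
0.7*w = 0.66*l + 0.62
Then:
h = 5.36007130124777 - 6.05169340463458*w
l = 1.06060606060606*w - 0.939393939393939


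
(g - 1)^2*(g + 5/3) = g^3 - g^2/3 - 7*g/3 + 5/3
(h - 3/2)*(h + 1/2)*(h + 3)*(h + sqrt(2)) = h^4 + sqrt(2)*h^3 + 2*h^3 - 15*h^2/4 + 2*sqrt(2)*h^2 - 15*sqrt(2)*h/4 - 9*h/4 - 9*sqrt(2)/4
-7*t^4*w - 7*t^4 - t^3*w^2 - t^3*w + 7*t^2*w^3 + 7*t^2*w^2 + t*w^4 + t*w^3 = (-t + w)*(t + w)*(7*t + w)*(t*w + t)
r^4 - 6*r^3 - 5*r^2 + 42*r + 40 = (r - 5)*(r - 4)*(r + 1)*(r + 2)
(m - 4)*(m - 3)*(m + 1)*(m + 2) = m^4 - 4*m^3 - 7*m^2 + 22*m + 24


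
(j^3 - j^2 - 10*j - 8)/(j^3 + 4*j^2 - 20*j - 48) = (j + 1)/(j + 6)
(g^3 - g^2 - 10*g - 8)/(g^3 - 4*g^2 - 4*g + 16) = (g + 1)/(g - 2)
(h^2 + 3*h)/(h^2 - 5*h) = (h + 3)/(h - 5)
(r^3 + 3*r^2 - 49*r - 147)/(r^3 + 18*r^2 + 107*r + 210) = (r^2 - 4*r - 21)/(r^2 + 11*r + 30)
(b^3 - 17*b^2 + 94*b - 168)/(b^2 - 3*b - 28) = (b^2 - 10*b + 24)/(b + 4)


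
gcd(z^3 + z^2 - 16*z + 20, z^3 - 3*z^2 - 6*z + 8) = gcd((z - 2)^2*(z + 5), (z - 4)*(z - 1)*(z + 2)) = 1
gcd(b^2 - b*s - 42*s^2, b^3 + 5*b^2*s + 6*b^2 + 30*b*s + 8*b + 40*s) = 1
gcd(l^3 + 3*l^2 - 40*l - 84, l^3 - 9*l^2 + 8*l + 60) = l^2 - 4*l - 12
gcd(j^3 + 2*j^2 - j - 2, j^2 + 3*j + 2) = j^2 + 3*j + 2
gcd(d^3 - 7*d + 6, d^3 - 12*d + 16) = d - 2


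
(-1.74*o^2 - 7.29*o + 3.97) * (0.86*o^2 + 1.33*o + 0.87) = -1.4964*o^4 - 8.5836*o^3 - 7.7953*o^2 - 1.0622*o + 3.4539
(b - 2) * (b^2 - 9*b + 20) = b^3 - 11*b^2 + 38*b - 40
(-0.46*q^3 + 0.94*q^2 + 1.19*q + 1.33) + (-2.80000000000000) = -0.46*q^3 + 0.94*q^2 + 1.19*q - 1.47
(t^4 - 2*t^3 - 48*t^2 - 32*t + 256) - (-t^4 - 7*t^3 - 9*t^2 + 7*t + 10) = 2*t^4 + 5*t^3 - 39*t^2 - 39*t + 246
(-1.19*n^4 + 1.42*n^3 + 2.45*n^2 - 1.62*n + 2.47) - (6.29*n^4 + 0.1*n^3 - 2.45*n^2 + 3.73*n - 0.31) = -7.48*n^4 + 1.32*n^3 + 4.9*n^2 - 5.35*n + 2.78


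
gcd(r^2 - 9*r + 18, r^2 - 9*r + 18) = r^2 - 9*r + 18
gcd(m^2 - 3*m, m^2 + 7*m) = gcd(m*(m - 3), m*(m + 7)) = m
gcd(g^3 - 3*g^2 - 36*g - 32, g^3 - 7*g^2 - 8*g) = g^2 - 7*g - 8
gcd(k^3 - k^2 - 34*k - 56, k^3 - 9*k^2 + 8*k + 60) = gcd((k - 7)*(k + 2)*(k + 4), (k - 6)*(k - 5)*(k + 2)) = k + 2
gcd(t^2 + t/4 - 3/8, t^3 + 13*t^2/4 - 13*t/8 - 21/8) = t + 3/4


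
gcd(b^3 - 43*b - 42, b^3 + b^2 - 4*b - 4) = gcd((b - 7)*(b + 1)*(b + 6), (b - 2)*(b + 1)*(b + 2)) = b + 1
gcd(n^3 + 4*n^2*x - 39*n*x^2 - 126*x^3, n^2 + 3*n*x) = n + 3*x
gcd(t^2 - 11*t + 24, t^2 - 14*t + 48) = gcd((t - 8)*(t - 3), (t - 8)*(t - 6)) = t - 8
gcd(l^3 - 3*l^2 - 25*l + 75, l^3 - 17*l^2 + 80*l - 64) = 1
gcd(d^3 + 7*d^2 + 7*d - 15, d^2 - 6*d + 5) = d - 1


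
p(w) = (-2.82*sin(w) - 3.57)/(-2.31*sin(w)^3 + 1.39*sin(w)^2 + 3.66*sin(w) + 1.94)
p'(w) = (-2.82*sin(w) - 3.57)*(6.93*sin(w)^2*cos(w) - 2.78*sin(w)*cos(w) - 3.66*cos(w))/(-2.31*sin(w)^3 + 1.39*sin(w)^2 + 3.66*sin(w) + 1.94)^2 - 2.82*cos(w)/(-2.31*sin(w)^3 + 1.39*sin(w)^2 + 3.66*sin(w) + 1.94) = (-13.0284*sin(w)^3 - 20.8203*sin(w)^2 + 9.9246*sin(w) + 7.5954)*cos(w)/(5.3361*sin(w)^6 - 6.4218*sin(w)^5 - 14.9771*sin(w)^4 + 1.212*sin(w)^3 + 18.7888*sin(w)^2 + 14.2008*sin(w) + 3.7636)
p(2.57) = -1.29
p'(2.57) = -0.26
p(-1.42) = -0.41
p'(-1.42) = -0.41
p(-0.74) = -2.05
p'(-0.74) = -5.11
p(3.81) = -2.41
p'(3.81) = 4.75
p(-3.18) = -1.77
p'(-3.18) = -1.83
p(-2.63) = -2.91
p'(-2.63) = 1.12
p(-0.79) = -1.80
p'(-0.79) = -4.93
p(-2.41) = -2.10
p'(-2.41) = 5.11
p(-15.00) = -2.22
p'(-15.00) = 5.06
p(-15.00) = -2.22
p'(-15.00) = 5.06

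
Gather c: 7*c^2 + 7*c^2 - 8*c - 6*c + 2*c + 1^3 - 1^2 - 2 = 14*c^2 - 12*c - 2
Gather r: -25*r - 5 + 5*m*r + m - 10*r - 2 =m + r*(5*m - 35) - 7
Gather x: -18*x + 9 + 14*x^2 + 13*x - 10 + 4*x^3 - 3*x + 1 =4*x^3 + 14*x^2 - 8*x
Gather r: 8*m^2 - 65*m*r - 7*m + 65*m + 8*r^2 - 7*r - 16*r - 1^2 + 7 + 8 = 8*m^2 + 58*m + 8*r^2 + r*(-65*m - 23) + 14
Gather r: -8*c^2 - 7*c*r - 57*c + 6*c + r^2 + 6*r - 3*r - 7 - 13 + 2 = -8*c^2 - 51*c + r^2 + r*(3 - 7*c) - 18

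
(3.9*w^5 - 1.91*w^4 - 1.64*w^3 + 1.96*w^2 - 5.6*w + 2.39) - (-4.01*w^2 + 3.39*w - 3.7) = 3.9*w^5 - 1.91*w^4 - 1.64*w^3 + 5.97*w^2 - 8.99*w + 6.09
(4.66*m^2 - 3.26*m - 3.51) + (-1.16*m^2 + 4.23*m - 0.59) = 3.5*m^2 + 0.970000000000001*m - 4.1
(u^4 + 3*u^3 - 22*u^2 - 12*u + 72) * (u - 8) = u^5 - 5*u^4 - 46*u^3 + 164*u^2 + 168*u - 576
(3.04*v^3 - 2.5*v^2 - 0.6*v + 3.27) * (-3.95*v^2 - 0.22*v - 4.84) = -12.008*v^5 + 9.2062*v^4 - 11.7936*v^3 - 0.684500000000001*v^2 + 2.1846*v - 15.8268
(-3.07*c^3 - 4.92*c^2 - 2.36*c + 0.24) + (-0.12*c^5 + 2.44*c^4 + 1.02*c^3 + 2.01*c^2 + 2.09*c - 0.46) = -0.12*c^5 + 2.44*c^4 - 2.05*c^3 - 2.91*c^2 - 0.27*c - 0.22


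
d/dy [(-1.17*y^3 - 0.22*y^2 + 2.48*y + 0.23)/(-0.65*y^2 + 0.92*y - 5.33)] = (0.7605*y^4 - 2.1528*y^3 + 20.1179*y^2 + 2.6442*y - 13.43)/(0.4225*y^4 - 1.196*y^3 + 7.7754*y^2 - 9.8072*y + 28.4089)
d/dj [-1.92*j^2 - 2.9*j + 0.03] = -3.84*j - 2.9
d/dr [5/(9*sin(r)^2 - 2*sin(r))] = 10*(-9/tan(r) + cos(r)/sin(r)^2)/(9*sin(r) - 2)^2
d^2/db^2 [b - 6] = 0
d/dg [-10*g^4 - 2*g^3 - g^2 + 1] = 2*g*(-20*g^2 - 3*g - 1)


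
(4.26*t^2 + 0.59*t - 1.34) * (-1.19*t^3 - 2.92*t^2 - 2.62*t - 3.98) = -5.0694*t^5 - 13.1413*t^4 - 11.2894*t^3 - 14.5878*t^2 + 1.1626*t + 5.3332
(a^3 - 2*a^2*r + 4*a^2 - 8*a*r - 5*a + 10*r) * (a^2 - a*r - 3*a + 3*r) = a^5 - 3*a^4*r + a^4 + 2*a^3*r^2 - 3*a^3*r - 17*a^3 + 2*a^2*r^2 + 51*a^2*r + 15*a^2 - 34*a*r^2 - 45*a*r + 30*r^2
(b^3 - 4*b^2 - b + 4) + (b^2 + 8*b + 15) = b^3 - 3*b^2 + 7*b + 19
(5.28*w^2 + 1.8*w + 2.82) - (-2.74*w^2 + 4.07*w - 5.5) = 8.02*w^2 - 2.27*w + 8.32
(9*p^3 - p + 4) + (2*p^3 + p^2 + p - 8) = 11*p^3 + p^2 - 4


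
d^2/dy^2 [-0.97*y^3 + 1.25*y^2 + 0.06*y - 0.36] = 2.5 - 5.82*y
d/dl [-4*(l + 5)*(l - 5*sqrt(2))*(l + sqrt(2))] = -12*l^2 - 40*l + 32*sqrt(2)*l + 40 + 80*sqrt(2)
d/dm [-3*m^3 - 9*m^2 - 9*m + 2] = -9*m^2 - 18*m - 9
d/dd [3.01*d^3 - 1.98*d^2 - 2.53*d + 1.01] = 9.03*d^2 - 3.96*d - 2.53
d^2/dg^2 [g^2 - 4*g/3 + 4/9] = 2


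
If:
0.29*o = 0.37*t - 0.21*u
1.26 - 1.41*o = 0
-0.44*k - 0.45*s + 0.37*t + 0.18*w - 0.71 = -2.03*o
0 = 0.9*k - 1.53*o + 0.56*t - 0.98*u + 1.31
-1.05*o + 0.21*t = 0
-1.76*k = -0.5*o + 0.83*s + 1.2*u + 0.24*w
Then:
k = 4.51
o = 0.89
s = -10.09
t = 4.47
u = 6.64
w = -29.52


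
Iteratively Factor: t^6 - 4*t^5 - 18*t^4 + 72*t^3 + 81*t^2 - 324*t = (t + 3)*(t^5 - 7*t^4 + 3*t^3 + 63*t^2 - 108*t) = (t - 3)*(t + 3)*(t^4 - 4*t^3 - 9*t^2 + 36*t) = (t - 3)^2*(t + 3)*(t^3 - t^2 - 12*t) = (t - 4)*(t - 3)^2*(t + 3)*(t^2 + 3*t) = t*(t - 4)*(t - 3)^2*(t + 3)*(t + 3)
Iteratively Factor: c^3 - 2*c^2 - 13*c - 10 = (c + 1)*(c^2 - 3*c - 10) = (c - 5)*(c + 1)*(c + 2)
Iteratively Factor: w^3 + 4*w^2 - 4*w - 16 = (w + 2)*(w^2 + 2*w - 8) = (w + 2)*(w + 4)*(w - 2)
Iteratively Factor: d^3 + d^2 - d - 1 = (d + 1)*(d^2 - 1) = (d - 1)*(d + 1)*(d + 1)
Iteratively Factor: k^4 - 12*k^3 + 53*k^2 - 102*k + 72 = (k - 3)*(k^3 - 9*k^2 + 26*k - 24) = (k - 3)*(k - 2)*(k^2 - 7*k + 12) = (k - 4)*(k - 3)*(k - 2)*(k - 3)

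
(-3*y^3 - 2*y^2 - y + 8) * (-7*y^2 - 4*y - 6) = 21*y^5 + 26*y^4 + 33*y^3 - 40*y^2 - 26*y - 48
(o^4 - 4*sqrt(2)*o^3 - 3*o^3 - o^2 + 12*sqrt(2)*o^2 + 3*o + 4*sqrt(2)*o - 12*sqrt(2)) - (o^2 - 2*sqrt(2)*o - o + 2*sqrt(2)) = o^4 - 4*sqrt(2)*o^3 - 3*o^3 - 2*o^2 + 12*sqrt(2)*o^2 + 4*o + 6*sqrt(2)*o - 14*sqrt(2)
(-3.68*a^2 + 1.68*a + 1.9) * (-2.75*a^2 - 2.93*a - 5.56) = 10.12*a^4 + 6.1624*a^3 + 10.3134*a^2 - 14.9078*a - 10.564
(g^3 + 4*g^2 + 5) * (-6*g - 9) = -6*g^4 - 33*g^3 - 36*g^2 - 30*g - 45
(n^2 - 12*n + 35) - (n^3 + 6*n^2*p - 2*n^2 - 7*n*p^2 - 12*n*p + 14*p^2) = -n^3 - 6*n^2*p + 3*n^2 + 7*n*p^2 + 12*n*p - 12*n - 14*p^2 + 35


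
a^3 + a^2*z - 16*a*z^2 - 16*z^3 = (a - 4*z)*(a + z)*(a + 4*z)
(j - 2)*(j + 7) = j^2 + 5*j - 14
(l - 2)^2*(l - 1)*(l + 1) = l^4 - 4*l^3 + 3*l^2 + 4*l - 4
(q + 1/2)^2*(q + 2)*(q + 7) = q^4 + 10*q^3 + 93*q^2/4 + 65*q/4 + 7/2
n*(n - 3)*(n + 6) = n^3 + 3*n^2 - 18*n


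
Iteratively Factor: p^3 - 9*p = (p + 3)*(p^2 - 3*p) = (p - 3)*(p + 3)*(p)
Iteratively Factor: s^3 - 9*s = (s)*(s^2 - 9) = s*(s - 3)*(s + 3)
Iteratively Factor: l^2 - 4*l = (l - 4)*(l)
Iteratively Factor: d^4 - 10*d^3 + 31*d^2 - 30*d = (d)*(d^3 - 10*d^2 + 31*d - 30) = d*(d - 3)*(d^2 - 7*d + 10) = d*(d - 3)*(d - 2)*(d - 5)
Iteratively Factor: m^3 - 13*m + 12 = (m - 3)*(m^2 + 3*m - 4) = (m - 3)*(m + 4)*(m - 1)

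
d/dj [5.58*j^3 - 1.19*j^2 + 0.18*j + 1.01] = 16.74*j^2 - 2.38*j + 0.18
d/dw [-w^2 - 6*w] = -2*w - 6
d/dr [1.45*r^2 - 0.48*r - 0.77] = 2.9*r - 0.48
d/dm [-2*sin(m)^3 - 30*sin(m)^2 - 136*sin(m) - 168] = 2*(-30*sin(m) + 3*cos(m)^2 - 71)*cos(m)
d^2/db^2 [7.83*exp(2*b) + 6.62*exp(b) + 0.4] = (31.32*exp(b) + 6.62)*exp(b)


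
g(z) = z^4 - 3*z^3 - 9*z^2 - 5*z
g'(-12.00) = -7997.00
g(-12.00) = 24684.00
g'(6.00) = 427.00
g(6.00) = 294.00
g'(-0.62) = 1.75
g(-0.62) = 0.50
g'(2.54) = -43.24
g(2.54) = -78.30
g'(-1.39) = -8.11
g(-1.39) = 1.35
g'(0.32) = -11.55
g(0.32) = -2.61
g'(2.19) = -45.57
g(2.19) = -62.62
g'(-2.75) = -106.75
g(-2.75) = 65.27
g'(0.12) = -7.28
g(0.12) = -0.73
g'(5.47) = 281.92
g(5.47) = 107.62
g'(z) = 4*z^3 - 9*z^2 - 18*z - 5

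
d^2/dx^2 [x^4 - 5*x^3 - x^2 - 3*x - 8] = 12*x^2 - 30*x - 2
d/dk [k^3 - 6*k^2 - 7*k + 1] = 3*k^2 - 12*k - 7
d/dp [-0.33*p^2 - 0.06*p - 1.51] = -0.66*p - 0.06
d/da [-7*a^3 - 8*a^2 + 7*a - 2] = -21*a^2 - 16*a + 7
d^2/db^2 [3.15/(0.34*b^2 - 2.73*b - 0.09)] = (0.72828*b^2 - 5.84766*b - 3.15*(0.68*b - 2.73)*(1.36*b - 5.46) - 0.19278)/(-0.34*b^2 + 2.73*b + 0.09)^3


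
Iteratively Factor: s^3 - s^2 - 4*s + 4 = (s - 2)*(s^2 + s - 2) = (s - 2)*(s - 1)*(s + 2)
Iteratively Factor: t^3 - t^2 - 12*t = (t - 4)*(t^2 + 3*t) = (t - 4)*(t + 3)*(t)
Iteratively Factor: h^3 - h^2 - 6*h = (h)*(h^2 - h - 6) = h*(h + 2)*(h - 3)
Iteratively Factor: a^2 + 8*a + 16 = (a + 4)*(a + 4)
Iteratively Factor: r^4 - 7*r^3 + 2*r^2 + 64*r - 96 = (r + 3)*(r^3 - 10*r^2 + 32*r - 32) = (r - 2)*(r + 3)*(r^2 - 8*r + 16) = (r - 4)*(r - 2)*(r + 3)*(r - 4)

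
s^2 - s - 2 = (s - 2)*(s + 1)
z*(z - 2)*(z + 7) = z^3 + 5*z^2 - 14*z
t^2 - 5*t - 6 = (t - 6)*(t + 1)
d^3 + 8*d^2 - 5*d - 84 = (d - 3)*(d + 4)*(d + 7)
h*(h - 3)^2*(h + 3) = h^4 - 3*h^3 - 9*h^2 + 27*h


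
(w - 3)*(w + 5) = w^2 + 2*w - 15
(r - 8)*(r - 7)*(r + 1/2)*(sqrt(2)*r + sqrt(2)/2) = sqrt(2)*r^4 - 14*sqrt(2)*r^3 + 165*sqrt(2)*r^2/4 + 209*sqrt(2)*r/4 + 14*sqrt(2)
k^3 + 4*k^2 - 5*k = k*(k - 1)*(k + 5)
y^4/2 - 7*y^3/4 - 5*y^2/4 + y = y*(y/2 + 1/2)*(y - 4)*(y - 1/2)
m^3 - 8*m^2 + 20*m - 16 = (m - 4)*(m - 2)^2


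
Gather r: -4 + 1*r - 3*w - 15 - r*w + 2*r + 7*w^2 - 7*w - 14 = r*(3 - w) + 7*w^2 - 10*w - 33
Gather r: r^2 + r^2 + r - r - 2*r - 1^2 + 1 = 2*r^2 - 2*r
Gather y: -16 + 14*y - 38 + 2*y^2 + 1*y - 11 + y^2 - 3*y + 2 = 3*y^2 + 12*y - 63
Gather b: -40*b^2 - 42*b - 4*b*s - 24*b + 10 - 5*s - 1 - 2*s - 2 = -40*b^2 + b*(-4*s - 66) - 7*s + 7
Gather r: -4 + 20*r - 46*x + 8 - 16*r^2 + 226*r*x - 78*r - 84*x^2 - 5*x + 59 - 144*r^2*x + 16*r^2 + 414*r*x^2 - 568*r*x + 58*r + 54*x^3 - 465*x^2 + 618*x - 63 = -144*r^2*x + r*(414*x^2 - 342*x) + 54*x^3 - 549*x^2 + 567*x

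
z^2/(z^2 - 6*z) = z/(z - 6)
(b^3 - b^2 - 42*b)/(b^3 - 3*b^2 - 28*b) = (b + 6)/(b + 4)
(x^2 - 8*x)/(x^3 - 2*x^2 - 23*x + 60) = x*(x - 8)/(x^3 - 2*x^2 - 23*x + 60)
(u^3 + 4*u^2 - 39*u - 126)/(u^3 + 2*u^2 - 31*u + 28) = (u^2 - 3*u - 18)/(u^2 - 5*u + 4)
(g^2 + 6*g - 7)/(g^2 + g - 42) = (g - 1)/(g - 6)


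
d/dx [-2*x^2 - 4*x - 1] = -4*x - 4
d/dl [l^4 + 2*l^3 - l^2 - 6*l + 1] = 4*l^3 + 6*l^2 - 2*l - 6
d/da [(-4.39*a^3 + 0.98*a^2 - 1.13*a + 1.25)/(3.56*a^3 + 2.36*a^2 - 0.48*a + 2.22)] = (-13.8492*a^4 + 12.26*a^3 - 40.391*a^2 - 1.5488*a - 1.9086)/(12.6736*a^6 + 16.8032*a^5 + 2.152*a^4 + 13.5408*a^3 + 10.7088*a^2 - 2.1312*a + 4.9284)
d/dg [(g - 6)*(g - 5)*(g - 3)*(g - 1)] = 4*g^3 - 45*g^2 + 154*g - 153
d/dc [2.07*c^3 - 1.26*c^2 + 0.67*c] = 6.21*c^2 - 2.52*c + 0.67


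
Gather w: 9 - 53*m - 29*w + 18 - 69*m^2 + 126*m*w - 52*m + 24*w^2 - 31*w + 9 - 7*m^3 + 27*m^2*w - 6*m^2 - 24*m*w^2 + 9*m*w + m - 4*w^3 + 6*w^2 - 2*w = -7*m^3 - 75*m^2 - 104*m - 4*w^3 + w^2*(30 - 24*m) + w*(27*m^2 + 135*m - 62) + 36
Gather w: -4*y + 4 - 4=-4*y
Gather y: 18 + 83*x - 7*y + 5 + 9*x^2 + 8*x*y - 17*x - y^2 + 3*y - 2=9*x^2 + 66*x - y^2 + y*(8*x - 4) + 21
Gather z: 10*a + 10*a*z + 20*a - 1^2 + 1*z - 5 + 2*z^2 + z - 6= 30*a + 2*z^2 + z*(10*a + 2) - 12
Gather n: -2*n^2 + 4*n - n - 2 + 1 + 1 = -2*n^2 + 3*n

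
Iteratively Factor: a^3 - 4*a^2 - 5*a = (a)*(a^2 - 4*a - 5) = a*(a - 5)*(a + 1)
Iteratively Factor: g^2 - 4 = (g - 2)*(g + 2)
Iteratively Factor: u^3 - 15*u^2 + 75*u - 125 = (u - 5)*(u^2 - 10*u + 25) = (u - 5)^2*(u - 5)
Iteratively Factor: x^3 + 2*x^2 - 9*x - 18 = (x + 2)*(x^2 - 9) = (x - 3)*(x + 2)*(x + 3)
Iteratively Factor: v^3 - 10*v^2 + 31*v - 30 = (v - 3)*(v^2 - 7*v + 10) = (v - 3)*(v - 2)*(v - 5)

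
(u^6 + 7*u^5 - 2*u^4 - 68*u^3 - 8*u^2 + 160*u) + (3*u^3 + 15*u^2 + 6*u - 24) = u^6 + 7*u^5 - 2*u^4 - 65*u^3 + 7*u^2 + 166*u - 24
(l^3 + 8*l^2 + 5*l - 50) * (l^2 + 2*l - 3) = l^5 + 10*l^4 + 18*l^3 - 64*l^2 - 115*l + 150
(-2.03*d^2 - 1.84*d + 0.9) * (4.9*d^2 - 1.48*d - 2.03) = -9.947*d^4 - 6.0116*d^3 + 11.2541*d^2 + 2.4032*d - 1.827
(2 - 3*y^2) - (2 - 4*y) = -3*y^2 + 4*y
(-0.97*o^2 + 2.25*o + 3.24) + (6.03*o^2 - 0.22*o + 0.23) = 5.06*o^2 + 2.03*o + 3.47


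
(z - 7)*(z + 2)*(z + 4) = z^3 - z^2 - 34*z - 56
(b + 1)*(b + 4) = b^2 + 5*b + 4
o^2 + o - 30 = (o - 5)*(o + 6)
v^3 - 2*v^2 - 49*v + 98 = (v - 7)*(v - 2)*(v + 7)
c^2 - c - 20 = (c - 5)*(c + 4)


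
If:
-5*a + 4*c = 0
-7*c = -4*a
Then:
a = 0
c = 0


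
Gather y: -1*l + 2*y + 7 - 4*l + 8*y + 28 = -5*l + 10*y + 35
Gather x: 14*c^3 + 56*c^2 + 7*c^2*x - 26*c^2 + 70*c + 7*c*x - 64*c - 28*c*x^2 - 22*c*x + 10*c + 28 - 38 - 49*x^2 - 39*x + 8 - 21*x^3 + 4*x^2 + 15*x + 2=14*c^3 + 30*c^2 + 16*c - 21*x^3 + x^2*(-28*c - 45) + x*(7*c^2 - 15*c - 24)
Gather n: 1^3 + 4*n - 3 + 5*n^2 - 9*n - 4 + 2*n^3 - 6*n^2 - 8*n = 2*n^3 - n^2 - 13*n - 6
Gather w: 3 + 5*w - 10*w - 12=-5*w - 9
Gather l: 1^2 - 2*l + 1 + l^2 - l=l^2 - 3*l + 2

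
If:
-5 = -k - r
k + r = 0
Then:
No Solution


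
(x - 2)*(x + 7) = x^2 + 5*x - 14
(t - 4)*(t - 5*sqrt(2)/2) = t^2 - 4*t - 5*sqrt(2)*t/2 + 10*sqrt(2)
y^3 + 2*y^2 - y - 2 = (y - 1)*(y + 1)*(y + 2)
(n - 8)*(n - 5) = n^2 - 13*n + 40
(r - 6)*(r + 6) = r^2 - 36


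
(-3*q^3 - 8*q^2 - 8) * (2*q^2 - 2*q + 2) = -6*q^5 - 10*q^4 + 10*q^3 - 32*q^2 + 16*q - 16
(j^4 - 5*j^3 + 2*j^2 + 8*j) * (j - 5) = j^5 - 10*j^4 + 27*j^3 - 2*j^2 - 40*j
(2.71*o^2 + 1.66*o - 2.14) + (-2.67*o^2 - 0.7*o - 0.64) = 0.04*o^2 + 0.96*o - 2.78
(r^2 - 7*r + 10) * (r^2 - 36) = r^4 - 7*r^3 - 26*r^2 + 252*r - 360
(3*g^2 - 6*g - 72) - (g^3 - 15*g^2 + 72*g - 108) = -g^3 + 18*g^2 - 78*g + 36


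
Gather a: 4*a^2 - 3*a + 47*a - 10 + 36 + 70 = 4*a^2 + 44*a + 96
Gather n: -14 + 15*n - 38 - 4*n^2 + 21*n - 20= -4*n^2 + 36*n - 72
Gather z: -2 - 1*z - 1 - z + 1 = -2*z - 2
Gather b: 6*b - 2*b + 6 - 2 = 4*b + 4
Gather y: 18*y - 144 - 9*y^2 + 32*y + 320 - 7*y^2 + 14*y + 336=-16*y^2 + 64*y + 512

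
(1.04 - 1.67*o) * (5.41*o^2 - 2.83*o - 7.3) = -9.0347*o^3 + 10.3525*o^2 + 9.2478*o - 7.592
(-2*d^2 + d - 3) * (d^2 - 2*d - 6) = -2*d^4 + 5*d^3 + 7*d^2 + 18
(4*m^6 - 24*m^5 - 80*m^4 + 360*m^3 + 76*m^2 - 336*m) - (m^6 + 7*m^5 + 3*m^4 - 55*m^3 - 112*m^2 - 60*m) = 3*m^6 - 31*m^5 - 83*m^4 + 415*m^3 + 188*m^2 - 276*m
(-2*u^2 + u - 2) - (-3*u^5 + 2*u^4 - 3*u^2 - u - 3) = 3*u^5 - 2*u^4 + u^2 + 2*u + 1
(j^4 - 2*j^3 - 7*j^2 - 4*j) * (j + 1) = j^5 - j^4 - 9*j^3 - 11*j^2 - 4*j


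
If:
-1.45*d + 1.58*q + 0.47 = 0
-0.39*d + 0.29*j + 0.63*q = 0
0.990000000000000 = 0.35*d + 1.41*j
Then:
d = -0.14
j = 0.74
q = -0.43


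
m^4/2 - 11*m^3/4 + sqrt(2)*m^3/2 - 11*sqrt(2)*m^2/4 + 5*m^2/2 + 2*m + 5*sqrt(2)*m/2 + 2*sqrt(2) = (m/2 + sqrt(2)/2)*(m - 4)*(m - 2)*(m + 1/2)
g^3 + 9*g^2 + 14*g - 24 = (g - 1)*(g + 4)*(g + 6)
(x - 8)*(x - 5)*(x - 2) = x^3 - 15*x^2 + 66*x - 80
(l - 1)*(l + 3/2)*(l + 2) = l^3 + 5*l^2/2 - l/2 - 3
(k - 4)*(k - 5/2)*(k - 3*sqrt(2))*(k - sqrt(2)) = k^4 - 13*k^3/2 - 4*sqrt(2)*k^3 + 16*k^2 + 26*sqrt(2)*k^2 - 40*sqrt(2)*k - 39*k + 60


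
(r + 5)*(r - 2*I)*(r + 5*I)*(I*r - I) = I*r^4 - 3*r^3 + 4*I*r^3 - 12*r^2 + 5*I*r^2 + 15*r + 40*I*r - 50*I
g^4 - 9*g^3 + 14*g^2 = g^2*(g - 7)*(g - 2)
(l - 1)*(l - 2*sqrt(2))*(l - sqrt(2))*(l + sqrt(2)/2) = l^4 - 5*sqrt(2)*l^3/2 - l^3 + l^2 + 5*sqrt(2)*l^2/2 - l + 2*sqrt(2)*l - 2*sqrt(2)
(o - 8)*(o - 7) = o^2 - 15*o + 56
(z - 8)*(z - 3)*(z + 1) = z^3 - 10*z^2 + 13*z + 24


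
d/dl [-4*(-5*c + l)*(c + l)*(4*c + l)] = 84*c^2 - 12*l^2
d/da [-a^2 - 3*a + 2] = -2*a - 3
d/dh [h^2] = 2*h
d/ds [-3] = 0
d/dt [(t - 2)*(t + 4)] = 2*t + 2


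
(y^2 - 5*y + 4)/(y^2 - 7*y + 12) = (y - 1)/(y - 3)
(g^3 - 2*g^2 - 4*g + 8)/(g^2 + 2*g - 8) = (g^2 - 4)/(g + 4)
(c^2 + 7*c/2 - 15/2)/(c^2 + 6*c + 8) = (2*c^2 + 7*c - 15)/(2*(c^2 + 6*c + 8))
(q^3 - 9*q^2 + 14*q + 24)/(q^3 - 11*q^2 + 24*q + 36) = (q - 4)/(q - 6)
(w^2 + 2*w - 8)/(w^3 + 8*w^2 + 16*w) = (w - 2)/(w*(w + 4))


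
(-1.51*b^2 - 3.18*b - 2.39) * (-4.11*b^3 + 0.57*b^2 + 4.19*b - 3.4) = 6.2061*b^5 + 12.2091*b^4 + 1.6834*b^3 - 9.5525*b^2 + 0.797899999999998*b + 8.126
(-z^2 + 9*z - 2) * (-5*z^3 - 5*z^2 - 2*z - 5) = 5*z^5 - 40*z^4 - 33*z^3 - 3*z^2 - 41*z + 10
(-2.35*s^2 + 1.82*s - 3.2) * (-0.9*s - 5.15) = 2.115*s^3 + 10.4645*s^2 - 6.493*s + 16.48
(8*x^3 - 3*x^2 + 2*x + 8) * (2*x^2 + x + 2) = 16*x^5 + 2*x^4 + 17*x^3 + 12*x^2 + 12*x + 16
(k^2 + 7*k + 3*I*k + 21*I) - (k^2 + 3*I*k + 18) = 7*k - 18 + 21*I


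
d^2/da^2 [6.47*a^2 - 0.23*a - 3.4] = 12.9400000000000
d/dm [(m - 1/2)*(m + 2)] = 2*m + 3/2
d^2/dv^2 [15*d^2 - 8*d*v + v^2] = 2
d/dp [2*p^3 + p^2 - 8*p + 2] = 6*p^2 + 2*p - 8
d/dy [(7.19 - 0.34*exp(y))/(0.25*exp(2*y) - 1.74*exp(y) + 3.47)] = (0.085*exp(2*y) - 3.595*exp(y) + 11.3308)*exp(y)/(0.0625*exp(4*y) - 0.87*exp(3*y) + 4.7626*exp(2*y) - 12.0756*exp(y) + 12.0409)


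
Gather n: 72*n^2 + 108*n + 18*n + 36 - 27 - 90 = 72*n^2 + 126*n - 81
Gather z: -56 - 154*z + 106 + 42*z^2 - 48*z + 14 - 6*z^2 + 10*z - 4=36*z^2 - 192*z + 60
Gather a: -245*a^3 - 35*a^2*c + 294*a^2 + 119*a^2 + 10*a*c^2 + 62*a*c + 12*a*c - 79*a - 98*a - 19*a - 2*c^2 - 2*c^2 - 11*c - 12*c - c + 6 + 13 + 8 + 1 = -245*a^3 + a^2*(413 - 35*c) + a*(10*c^2 + 74*c - 196) - 4*c^2 - 24*c + 28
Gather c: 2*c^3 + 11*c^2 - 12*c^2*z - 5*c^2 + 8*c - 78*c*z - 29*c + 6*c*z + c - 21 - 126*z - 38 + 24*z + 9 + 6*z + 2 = 2*c^3 + c^2*(6 - 12*z) + c*(-72*z - 20) - 96*z - 48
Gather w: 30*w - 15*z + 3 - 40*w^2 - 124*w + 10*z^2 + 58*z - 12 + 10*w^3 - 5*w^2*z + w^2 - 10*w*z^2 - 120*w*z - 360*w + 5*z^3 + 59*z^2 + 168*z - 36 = 10*w^3 + w^2*(-5*z - 39) + w*(-10*z^2 - 120*z - 454) + 5*z^3 + 69*z^2 + 211*z - 45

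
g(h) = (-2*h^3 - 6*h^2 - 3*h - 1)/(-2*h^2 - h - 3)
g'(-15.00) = 1.00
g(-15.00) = -12.43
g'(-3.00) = 0.90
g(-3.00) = -0.44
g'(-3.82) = 0.97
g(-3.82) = -1.21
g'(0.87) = 1.88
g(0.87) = 1.76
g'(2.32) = 1.33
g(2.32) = 4.06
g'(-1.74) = 0.42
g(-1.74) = 0.47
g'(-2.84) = 0.87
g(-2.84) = -0.30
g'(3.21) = 1.19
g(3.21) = 5.17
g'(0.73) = 1.90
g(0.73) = 1.49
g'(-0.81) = -0.53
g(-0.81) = 0.41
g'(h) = (4*h + 1)*(-2*h^3 - 6*h^2 - 3*h - 1)/(-2*h^2 - h - 3)^2 + (-6*h^2 - 12*h - 3)/(-2*h^2 - h - 3)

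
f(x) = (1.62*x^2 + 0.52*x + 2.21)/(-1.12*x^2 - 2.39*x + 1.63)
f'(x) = (2.24*x + 2.39)*(1.62*x^2 + 0.52*x + 2.21)/(-1.12*x^2 - 2.39*x + 1.63)^2 + (3.24*x + 0.52)/(-1.12*x^2 - 2.39*x + 1.63) = (-3.2894*x^2 + 10.2316*x + 6.1295)/(1.2544*x^4 + 5.3536*x^3 + 2.0609*x^2 - 7.7914*x + 2.6569)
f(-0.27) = 1.00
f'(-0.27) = 0.65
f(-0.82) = 1.01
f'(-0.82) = -0.56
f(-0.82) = 1.01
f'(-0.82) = -0.56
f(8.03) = -1.23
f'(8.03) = -0.02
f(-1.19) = 1.35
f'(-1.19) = -1.28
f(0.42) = 6.33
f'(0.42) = 53.59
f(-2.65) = 124.20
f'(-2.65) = -4562.20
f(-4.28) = -3.43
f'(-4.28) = -1.31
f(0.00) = 1.36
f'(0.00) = 2.31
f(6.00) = -1.20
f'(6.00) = -0.02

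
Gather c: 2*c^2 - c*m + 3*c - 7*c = 2*c^2 + c*(-m - 4)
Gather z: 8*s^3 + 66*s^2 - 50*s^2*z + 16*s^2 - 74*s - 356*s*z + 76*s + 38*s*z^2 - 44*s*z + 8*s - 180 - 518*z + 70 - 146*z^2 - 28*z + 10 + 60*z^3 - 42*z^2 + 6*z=8*s^3 + 82*s^2 + 10*s + 60*z^3 + z^2*(38*s - 188) + z*(-50*s^2 - 400*s - 540) - 100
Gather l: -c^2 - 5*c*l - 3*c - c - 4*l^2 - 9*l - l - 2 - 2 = -c^2 - 4*c - 4*l^2 + l*(-5*c - 10) - 4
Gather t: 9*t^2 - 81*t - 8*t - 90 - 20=9*t^2 - 89*t - 110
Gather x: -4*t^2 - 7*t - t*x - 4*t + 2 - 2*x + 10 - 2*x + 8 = -4*t^2 - 11*t + x*(-t - 4) + 20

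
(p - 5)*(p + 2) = p^2 - 3*p - 10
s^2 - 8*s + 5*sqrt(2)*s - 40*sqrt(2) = (s - 8)*(s + 5*sqrt(2))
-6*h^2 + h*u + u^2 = (-2*h + u)*(3*h + u)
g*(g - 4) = g^2 - 4*g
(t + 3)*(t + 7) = t^2 + 10*t + 21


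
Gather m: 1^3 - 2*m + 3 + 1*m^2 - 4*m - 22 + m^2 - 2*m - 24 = 2*m^2 - 8*m - 42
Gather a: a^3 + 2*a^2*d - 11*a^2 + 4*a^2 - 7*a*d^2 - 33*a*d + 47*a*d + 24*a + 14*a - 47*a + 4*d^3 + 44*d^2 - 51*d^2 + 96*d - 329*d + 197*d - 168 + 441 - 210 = a^3 + a^2*(2*d - 7) + a*(-7*d^2 + 14*d - 9) + 4*d^3 - 7*d^2 - 36*d + 63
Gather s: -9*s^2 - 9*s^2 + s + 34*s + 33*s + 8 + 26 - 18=-18*s^2 + 68*s + 16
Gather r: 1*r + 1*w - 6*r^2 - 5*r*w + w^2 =-6*r^2 + r*(1 - 5*w) + w^2 + w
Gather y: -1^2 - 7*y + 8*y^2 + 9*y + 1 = 8*y^2 + 2*y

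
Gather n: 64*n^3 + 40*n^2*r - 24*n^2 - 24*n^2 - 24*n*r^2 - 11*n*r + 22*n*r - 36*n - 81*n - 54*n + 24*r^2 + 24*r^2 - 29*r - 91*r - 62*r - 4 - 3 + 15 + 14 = 64*n^3 + n^2*(40*r - 48) + n*(-24*r^2 + 11*r - 171) + 48*r^2 - 182*r + 22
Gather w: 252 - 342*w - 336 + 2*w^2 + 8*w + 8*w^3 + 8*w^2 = 8*w^3 + 10*w^2 - 334*w - 84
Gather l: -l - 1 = -l - 1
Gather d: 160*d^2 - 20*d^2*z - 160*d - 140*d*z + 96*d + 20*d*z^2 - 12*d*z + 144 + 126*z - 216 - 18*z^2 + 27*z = d^2*(160 - 20*z) + d*(20*z^2 - 152*z - 64) - 18*z^2 + 153*z - 72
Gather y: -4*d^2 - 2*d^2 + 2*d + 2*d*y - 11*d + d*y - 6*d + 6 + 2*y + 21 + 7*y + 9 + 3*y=-6*d^2 - 15*d + y*(3*d + 12) + 36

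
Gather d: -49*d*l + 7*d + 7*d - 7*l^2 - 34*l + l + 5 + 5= d*(14 - 49*l) - 7*l^2 - 33*l + 10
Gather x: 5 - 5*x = 5 - 5*x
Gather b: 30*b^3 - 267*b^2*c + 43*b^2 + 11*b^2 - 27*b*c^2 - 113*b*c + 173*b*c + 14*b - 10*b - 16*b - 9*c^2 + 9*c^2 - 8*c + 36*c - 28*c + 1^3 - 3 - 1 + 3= 30*b^3 + b^2*(54 - 267*c) + b*(-27*c^2 + 60*c - 12)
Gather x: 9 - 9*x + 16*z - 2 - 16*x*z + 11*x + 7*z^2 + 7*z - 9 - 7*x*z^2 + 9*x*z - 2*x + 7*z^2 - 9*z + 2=x*(-7*z^2 - 7*z) + 14*z^2 + 14*z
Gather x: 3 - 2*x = 3 - 2*x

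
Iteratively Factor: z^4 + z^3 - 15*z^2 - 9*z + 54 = (z + 3)*(z^3 - 2*z^2 - 9*z + 18) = (z + 3)^2*(z^2 - 5*z + 6) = (z - 3)*(z + 3)^2*(z - 2)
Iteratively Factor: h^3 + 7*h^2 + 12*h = (h + 3)*(h^2 + 4*h) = h*(h + 3)*(h + 4)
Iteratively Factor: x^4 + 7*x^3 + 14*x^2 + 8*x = (x + 1)*(x^3 + 6*x^2 + 8*x) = (x + 1)*(x + 2)*(x^2 + 4*x) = x*(x + 1)*(x + 2)*(x + 4)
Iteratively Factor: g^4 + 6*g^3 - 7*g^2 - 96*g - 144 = (g - 4)*(g^3 + 10*g^2 + 33*g + 36) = (g - 4)*(g + 3)*(g^2 + 7*g + 12) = (g - 4)*(g + 3)*(g + 4)*(g + 3)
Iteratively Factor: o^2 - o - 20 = (o + 4)*(o - 5)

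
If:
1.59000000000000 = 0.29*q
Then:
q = 5.48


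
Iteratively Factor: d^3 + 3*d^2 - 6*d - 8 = (d + 1)*(d^2 + 2*d - 8) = (d + 1)*(d + 4)*(d - 2)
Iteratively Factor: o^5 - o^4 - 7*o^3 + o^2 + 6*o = (o - 1)*(o^4 - 7*o^2 - 6*o) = (o - 1)*(o + 1)*(o^3 - o^2 - 6*o) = o*(o - 1)*(o + 1)*(o^2 - o - 6) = o*(o - 3)*(o - 1)*(o + 1)*(o + 2)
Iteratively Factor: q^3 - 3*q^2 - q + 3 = (q - 3)*(q^2 - 1) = (q - 3)*(q - 1)*(q + 1)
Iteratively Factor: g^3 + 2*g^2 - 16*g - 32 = (g - 4)*(g^2 + 6*g + 8) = (g - 4)*(g + 4)*(g + 2)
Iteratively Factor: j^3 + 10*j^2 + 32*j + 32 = (j + 2)*(j^2 + 8*j + 16) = (j + 2)*(j + 4)*(j + 4)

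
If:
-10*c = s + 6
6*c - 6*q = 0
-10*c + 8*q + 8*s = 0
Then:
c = -24/41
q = -24/41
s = -6/41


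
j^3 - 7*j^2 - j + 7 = (j - 7)*(j - 1)*(j + 1)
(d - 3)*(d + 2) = d^2 - d - 6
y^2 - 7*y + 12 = (y - 4)*(y - 3)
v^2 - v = v*(v - 1)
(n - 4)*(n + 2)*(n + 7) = n^3 + 5*n^2 - 22*n - 56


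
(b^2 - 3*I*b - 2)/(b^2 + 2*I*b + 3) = (b - 2*I)/(b + 3*I)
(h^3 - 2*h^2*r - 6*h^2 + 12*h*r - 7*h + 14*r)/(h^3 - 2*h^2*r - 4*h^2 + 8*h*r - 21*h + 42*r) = (h + 1)/(h + 3)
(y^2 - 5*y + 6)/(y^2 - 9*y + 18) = (y - 2)/(y - 6)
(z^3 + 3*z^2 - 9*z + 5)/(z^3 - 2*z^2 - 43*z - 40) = (z^2 - 2*z + 1)/(z^2 - 7*z - 8)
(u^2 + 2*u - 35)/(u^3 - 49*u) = (u - 5)/(u*(u - 7))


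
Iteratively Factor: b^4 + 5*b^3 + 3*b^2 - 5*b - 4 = (b + 4)*(b^3 + b^2 - b - 1) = (b + 1)*(b + 4)*(b^2 - 1) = (b + 1)^2*(b + 4)*(b - 1)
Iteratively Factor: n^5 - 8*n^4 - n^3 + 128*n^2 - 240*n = (n - 5)*(n^4 - 3*n^3 - 16*n^2 + 48*n) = (n - 5)*(n + 4)*(n^3 - 7*n^2 + 12*n) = n*(n - 5)*(n + 4)*(n^2 - 7*n + 12) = n*(n - 5)*(n - 4)*(n + 4)*(n - 3)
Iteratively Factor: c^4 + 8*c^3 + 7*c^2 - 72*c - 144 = (c + 4)*(c^3 + 4*c^2 - 9*c - 36) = (c + 3)*(c + 4)*(c^2 + c - 12) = (c + 3)*(c + 4)^2*(c - 3)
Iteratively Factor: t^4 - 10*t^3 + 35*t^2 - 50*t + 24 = (t - 3)*(t^3 - 7*t^2 + 14*t - 8) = (t - 4)*(t - 3)*(t^2 - 3*t + 2) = (t - 4)*(t - 3)*(t - 2)*(t - 1)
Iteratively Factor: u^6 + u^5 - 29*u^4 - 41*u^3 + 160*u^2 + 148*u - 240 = (u + 2)*(u^5 - u^4 - 27*u^3 + 13*u^2 + 134*u - 120) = (u - 2)*(u + 2)*(u^4 + u^3 - 25*u^2 - 37*u + 60) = (u - 2)*(u + 2)*(u + 4)*(u^3 - 3*u^2 - 13*u + 15) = (u - 2)*(u - 1)*(u + 2)*(u + 4)*(u^2 - 2*u - 15) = (u - 2)*(u - 1)*(u + 2)*(u + 3)*(u + 4)*(u - 5)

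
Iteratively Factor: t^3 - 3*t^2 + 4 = (t + 1)*(t^2 - 4*t + 4) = (t - 2)*(t + 1)*(t - 2)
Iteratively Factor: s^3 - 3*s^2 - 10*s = (s - 5)*(s^2 + 2*s) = s*(s - 5)*(s + 2)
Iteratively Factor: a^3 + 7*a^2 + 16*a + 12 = (a + 3)*(a^2 + 4*a + 4) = (a + 2)*(a + 3)*(a + 2)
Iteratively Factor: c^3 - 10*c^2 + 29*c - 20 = (c - 5)*(c^2 - 5*c + 4) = (c - 5)*(c - 1)*(c - 4)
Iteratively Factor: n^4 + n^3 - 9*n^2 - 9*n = (n + 1)*(n^3 - 9*n) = (n - 3)*(n + 1)*(n^2 + 3*n) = n*(n - 3)*(n + 1)*(n + 3)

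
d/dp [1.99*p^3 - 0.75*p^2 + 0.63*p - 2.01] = 5.97*p^2 - 1.5*p + 0.63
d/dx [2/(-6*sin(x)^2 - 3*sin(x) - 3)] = 2*(4*sin(x) + 1)*cos(x)/(3*(sin(x) - cos(2*x) + 2)^2)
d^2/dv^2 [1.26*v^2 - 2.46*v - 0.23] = 2.52000000000000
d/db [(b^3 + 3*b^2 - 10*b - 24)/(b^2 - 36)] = (b^4 - 98*b^2 - 168*b + 360)/(b^4 - 72*b^2 + 1296)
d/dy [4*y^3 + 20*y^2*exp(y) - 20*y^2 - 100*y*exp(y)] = 20*y^2*exp(y) + 12*y^2 - 60*y*exp(y) - 40*y - 100*exp(y)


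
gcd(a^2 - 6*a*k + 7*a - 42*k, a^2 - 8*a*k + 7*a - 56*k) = a + 7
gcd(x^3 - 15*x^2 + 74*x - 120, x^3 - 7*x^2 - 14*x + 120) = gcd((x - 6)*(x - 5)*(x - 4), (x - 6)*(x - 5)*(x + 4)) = x^2 - 11*x + 30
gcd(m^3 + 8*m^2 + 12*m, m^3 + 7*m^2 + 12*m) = m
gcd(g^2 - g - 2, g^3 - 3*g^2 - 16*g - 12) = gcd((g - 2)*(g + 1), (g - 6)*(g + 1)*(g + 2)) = g + 1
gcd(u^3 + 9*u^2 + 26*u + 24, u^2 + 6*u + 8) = u^2 + 6*u + 8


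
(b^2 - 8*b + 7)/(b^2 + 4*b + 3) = (b^2 - 8*b + 7)/(b^2 + 4*b + 3)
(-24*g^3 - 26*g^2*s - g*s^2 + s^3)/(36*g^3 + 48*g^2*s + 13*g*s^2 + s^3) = (-24*g^2 - 2*g*s + s^2)/(36*g^2 + 12*g*s + s^2)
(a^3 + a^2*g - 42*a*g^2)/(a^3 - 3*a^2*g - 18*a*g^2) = (a + 7*g)/(a + 3*g)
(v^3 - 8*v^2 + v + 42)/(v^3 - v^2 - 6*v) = (v - 7)/v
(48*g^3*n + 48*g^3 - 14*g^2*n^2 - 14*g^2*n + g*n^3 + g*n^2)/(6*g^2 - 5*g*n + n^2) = g*(48*g^2*n + 48*g^2 - 14*g*n^2 - 14*g*n + n^3 + n^2)/(6*g^2 - 5*g*n + n^2)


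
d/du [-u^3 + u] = 1 - 3*u^2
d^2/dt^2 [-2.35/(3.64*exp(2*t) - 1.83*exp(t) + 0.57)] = (-2.35*(7.28*exp(t) - 1.83)*(14.56*exp(t) - 3.66)*exp(t) + (34.216*exp(t) - 4.3005)*(3.64*exp(2*t) - 1.83*exp(t) + 0.57))*exp(t)/(3.64*exp(2*t) - 1.83*exp(t) + 0.57)^3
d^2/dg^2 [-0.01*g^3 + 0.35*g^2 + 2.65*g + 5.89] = 0.7 - 0.06*g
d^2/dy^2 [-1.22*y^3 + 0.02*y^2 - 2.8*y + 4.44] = 0.04 - 7.32*y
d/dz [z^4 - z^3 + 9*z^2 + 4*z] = 4*z^3 - 3*z^2 + 18*z + 4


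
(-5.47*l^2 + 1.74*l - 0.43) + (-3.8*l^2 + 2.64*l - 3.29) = -9.27*l^2 + 4.38*l - 3.72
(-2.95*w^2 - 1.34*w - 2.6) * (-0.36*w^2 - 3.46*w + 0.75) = 1.062*w^4 + 10.6894*w^3 + 3.3599*w^2 + 7.991*w - 1.95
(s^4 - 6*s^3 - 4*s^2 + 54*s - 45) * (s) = s^5 - 6*s^4 - 4*s^3 + 54*s^2 - 45*s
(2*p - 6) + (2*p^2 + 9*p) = 2*p^2 + 11*p - 6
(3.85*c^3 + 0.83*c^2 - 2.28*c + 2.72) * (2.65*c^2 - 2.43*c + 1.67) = 10.2025*c^5 - 7.156*c^4 - 1.6294*c^3 + 14.1345*c^2 - 10.4172*c + 4.5424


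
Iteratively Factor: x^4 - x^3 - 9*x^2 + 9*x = (x - 3)*(x^3 + 2*x^2 - 3*x) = (x - 3)*(x + 3)*(x^2 - x) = x*(x - 3)*(x + 3)*(x - 1)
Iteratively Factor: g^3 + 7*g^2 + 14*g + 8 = (g + 1)*(g^2 + 6*g + 8) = (g + 1)*(g + 4)*(g + 2)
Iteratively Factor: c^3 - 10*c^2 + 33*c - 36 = (c - 4)*(c^2 - 6*c + 9) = (c - 4)*(c - 3)*(c - 3)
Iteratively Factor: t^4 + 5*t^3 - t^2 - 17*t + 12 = (t + 3)*(t^3 + 2*t^2 - 7*t + 4) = (t + 3)*(t + 4)*(t^2 - 2*t + 1) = (t - 1)*(t + 3)*(t + 4)*(t - 1)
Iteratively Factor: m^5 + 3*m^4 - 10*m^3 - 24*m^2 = (m - 3)*(m^4 + 6*m^3 + 8*m^2) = (m - 3)*(m + 4)*(m^3 + 2*m^2) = m*(m - 3)*(m + 4)*(m^2 + 2*m) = m^2*(m - 3)*(m + 4)*(m + 2)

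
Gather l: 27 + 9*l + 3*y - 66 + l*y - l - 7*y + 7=l*(y + 8) - 4*y - 32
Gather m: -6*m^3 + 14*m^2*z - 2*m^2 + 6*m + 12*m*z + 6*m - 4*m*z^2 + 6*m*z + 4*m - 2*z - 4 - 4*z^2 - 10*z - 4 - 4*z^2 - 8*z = -6*m^3 + m^2*(14*z - 2) + m*(-4*z^2 + 18*z + 16) - 8*z^2 - 20*z - 8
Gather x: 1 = 1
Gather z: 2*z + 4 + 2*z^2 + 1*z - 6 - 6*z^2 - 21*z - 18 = -4*z^2 - 18*z - 20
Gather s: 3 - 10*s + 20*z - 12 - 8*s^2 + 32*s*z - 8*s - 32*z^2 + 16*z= -8*s^2 + s*(32*z - 18) - 32*z^2 + 36*z - 9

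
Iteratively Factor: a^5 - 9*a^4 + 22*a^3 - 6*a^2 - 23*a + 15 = (a - 5)*(a^4 - 4*a^3 + 2*a^2 + 4*a - 3) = (a - 5)*(a - 3)*(a^3 - a^2 - a + 1) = (a - 5)*(a - 3)*(a + 1)*(a^2 - 2*a + 1) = (a - 5)*(a - 3)*(a - 1)*(a + 1)*(a - 1)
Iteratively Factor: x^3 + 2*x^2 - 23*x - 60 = (x + 4)*(x^2 - 2*x - 15) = (x - 5)*(x + 4)*(x + 3)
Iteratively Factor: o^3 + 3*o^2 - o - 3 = (o + 3)*(o^2 - 1) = (o - 1)*(o + 3)*(o + 1)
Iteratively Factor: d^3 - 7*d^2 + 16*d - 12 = (d - 2)*(d^2 - 5*d + 6) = (d - 3)*(d - 2)*(d - 2)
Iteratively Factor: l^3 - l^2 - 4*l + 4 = (l + 2)*(l^2 - 3*l + 2) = (l - 1)*(l + 2)*(l - 2)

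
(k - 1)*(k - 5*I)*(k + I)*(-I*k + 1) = -I*k^4 - 3*k^3 + I*k^3 + 3*k^2 - 9*I*k^2 + 5*k + 9*I*k - 5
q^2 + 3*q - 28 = (q - 4)*(q + 7)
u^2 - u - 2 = (u - 2)*(u + 1)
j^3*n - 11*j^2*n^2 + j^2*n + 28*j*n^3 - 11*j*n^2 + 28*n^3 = (j - 7*n)*(j - 4*n)*(j*n + n)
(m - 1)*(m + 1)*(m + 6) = m^3 + 6*m^2 - m - 6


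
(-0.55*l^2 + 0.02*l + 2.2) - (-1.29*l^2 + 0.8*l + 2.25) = 0.74*l^2 - 0.78*l - 0.0499999999999998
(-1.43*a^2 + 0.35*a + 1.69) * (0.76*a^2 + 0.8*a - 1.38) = -1.0868*a^4 - 0.878*a^3 + 3.5378*a^2 + 0.869*a - 2.3322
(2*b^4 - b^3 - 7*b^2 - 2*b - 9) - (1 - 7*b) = 2*b^4 - b^3 - 7*b^2 + 5*b - 10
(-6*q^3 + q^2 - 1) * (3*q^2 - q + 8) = -18*q^5 + 9*q^4 - 49*q^3 + 5*q^2 + q - 8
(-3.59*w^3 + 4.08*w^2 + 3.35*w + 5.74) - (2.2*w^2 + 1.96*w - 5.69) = -3.59*w^3 + 1.88*w^2 + 1.39*w + 11.43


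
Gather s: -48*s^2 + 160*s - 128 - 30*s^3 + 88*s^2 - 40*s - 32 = -30*s^3 + 40*s^2 + 120*s - 160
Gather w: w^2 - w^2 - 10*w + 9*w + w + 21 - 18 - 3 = 0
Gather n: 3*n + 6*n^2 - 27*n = 6*n^2 - 24*n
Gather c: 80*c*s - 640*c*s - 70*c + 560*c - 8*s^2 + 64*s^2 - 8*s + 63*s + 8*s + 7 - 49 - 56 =c*(490 - 560*s) + 56*s^2 + 63*s - 98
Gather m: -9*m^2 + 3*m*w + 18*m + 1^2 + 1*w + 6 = -9*m^2 + m*(3*w + 18) + w + 7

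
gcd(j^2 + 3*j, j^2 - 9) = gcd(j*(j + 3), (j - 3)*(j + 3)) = j + 3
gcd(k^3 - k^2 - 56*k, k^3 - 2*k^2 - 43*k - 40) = k - 8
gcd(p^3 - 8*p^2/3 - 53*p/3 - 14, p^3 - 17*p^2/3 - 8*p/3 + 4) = p^2 - 5*p - 6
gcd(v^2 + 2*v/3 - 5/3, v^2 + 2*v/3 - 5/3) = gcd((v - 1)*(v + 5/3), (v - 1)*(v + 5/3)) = v^2 + 2*v/3 - 5/3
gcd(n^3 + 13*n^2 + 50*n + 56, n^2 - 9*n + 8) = 1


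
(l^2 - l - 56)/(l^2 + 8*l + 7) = (l - 8)/(l + 1)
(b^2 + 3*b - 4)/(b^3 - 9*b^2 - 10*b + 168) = (b - 1)/(b^2 - 13*b + 42)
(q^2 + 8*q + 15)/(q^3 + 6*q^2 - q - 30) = 1/(q - 2)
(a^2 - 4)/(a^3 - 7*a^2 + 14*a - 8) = (a + 2)/(a^2 - 5*a + 4)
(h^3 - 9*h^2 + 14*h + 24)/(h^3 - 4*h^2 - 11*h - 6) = (h - 4)/(h + 1)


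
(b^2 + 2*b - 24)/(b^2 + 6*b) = (b - 4)/b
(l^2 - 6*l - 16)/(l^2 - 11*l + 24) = (l + 2)/(l - 3)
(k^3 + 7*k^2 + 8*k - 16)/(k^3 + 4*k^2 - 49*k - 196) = (k^2 + 3*k - 4)/(k^2 - 49)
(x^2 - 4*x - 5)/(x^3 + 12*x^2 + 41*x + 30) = (x - 5)/(x^2 + 11*x + 30)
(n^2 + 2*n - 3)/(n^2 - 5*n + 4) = (n + 3)/(n - 4)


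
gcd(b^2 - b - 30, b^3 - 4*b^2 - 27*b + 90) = b^2 - b - 30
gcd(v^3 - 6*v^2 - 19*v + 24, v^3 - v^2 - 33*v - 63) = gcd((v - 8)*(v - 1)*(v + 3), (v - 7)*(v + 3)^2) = v + 3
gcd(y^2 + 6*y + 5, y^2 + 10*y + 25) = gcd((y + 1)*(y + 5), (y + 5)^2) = y + 5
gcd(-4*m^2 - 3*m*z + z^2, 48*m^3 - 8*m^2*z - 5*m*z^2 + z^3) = -4*m + z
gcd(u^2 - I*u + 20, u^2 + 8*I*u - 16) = u + 4*I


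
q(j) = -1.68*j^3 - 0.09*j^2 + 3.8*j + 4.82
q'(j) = -5.04*j^2 - 0.18*j + 3.8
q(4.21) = -106.14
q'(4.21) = -86.29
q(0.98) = 6.88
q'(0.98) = -1.22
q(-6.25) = 387.71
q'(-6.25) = -191.95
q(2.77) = -21.05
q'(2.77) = -35.37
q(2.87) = -24.73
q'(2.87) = -38.23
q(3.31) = -44.51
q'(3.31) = -52.01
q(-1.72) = 6.57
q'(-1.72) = -10.80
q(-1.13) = 2.84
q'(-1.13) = -2.43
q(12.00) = -2865.58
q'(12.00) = -724.12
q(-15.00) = 5597.57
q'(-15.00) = -1127.50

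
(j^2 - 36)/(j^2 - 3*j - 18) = (j + 6)/(j + 3)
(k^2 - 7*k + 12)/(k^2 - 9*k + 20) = (k - 3)/(k - 5)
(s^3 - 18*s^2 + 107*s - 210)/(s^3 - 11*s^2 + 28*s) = (s^2 - 11*s + 30)/(s*(s - 4))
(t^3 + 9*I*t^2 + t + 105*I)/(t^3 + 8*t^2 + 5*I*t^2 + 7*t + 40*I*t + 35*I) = (t^2 + 4*I*t + 21)/(t^2 + 8*t + 7)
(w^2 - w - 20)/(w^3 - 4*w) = (w^2 - w - 20)/(w*(w^2 - 4))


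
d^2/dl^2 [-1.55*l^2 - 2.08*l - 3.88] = -3.10000000000000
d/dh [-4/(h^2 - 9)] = 8*h/(h^2 - 9)^2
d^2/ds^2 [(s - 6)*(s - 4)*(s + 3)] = 6*s - 14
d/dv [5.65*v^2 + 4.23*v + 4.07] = 11.3*v + 4.23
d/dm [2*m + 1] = 2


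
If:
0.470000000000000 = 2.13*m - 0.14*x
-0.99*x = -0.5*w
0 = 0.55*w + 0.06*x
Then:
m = 0.22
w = 0.00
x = 0.00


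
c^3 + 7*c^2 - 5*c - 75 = (c - 3)*(c + 5)^2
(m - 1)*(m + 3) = m^2 + 2*m - 3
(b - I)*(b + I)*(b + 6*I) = b^3 + 6*I*b^2 + b + 6*I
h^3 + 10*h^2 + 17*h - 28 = (h - 1)*(h + 4)*(h + 7)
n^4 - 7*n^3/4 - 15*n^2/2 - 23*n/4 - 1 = (n - 4)*(n + 1/4)*(n + 1)^2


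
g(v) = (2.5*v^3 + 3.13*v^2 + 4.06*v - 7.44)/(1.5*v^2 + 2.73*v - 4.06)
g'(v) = (-3.0*v - 2.73)*(2.5*v^3 + 3.13*v^2 + 4.06*v - 7.44)/(1.5*v^2 + 2.73*v - 4.06)^2 + (7.5*v^2 + 6.26*v + 4.06)/(1.5*v^2 + 2.73*v - 4.06) = (3.75*v^4 + 13.65*v^3 - 27.9951*v^2 - 3.0956*v + 3.8276)/(2.25*v^4 + 8.19*v^3 - 4.7271*v^2 - 22.1676*v + 16.4836)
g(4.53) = 7.87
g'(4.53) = 1.48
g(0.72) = 1.49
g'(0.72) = -3.93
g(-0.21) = 1.79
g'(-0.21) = 0.15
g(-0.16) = 1.80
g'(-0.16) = 0.18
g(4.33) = 7.57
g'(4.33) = 1.47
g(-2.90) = -84.43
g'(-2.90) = -713.22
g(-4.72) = -13.34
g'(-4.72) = -0.66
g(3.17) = 5.92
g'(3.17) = 1.36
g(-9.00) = -17.37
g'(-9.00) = 1.44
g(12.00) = 19.66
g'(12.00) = 1.62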